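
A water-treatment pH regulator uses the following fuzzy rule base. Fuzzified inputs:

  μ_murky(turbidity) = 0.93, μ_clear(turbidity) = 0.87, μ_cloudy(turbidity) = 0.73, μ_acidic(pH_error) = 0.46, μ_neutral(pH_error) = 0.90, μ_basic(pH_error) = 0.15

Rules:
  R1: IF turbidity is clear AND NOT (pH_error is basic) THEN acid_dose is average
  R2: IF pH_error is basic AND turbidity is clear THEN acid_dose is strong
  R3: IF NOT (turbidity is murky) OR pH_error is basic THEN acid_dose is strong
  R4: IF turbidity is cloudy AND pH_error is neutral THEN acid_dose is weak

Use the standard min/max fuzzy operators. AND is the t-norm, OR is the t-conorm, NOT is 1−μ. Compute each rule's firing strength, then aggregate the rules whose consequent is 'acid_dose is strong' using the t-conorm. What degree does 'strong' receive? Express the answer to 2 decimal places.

0.15

R1: clear=0.87, ¬basic=1−0.15=0.85; AND[min(a, b)] → w = 0.85
R2: basic=0.15, clear=0.87; AND[min(a, b)] → w = 0.15
R3: ¬murky=1−0.93=0.07, basic=0.15; OR[max(a, b)] → w = 0.15
R4: cloudy=0.73, neutral=0.90; AND[min(a, b)] → w = 0.73
Rules with consequent 'strong': {R2, R3} → strengths 0.15, 0.15
Aggregate via t-conorm [max(a, b)]: 0.15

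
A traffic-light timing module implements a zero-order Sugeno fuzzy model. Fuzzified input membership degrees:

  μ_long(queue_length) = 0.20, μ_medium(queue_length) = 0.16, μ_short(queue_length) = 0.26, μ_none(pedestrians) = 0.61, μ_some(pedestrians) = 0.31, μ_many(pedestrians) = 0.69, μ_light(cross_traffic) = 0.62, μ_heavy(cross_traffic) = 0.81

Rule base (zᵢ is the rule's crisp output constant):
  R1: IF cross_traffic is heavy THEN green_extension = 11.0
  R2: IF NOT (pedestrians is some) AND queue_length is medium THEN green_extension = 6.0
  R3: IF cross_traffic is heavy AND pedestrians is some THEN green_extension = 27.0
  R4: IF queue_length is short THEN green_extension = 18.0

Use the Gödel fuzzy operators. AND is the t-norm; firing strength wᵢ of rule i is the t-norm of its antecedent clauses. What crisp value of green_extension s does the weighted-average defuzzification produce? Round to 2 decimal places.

14.88

R1 (z=11.0): heavy=0.81 → w = 0.81
R2 (z=6.0): ¬some=1−0.31=0.69, medium=0.16; AND[min(a, b)] → w = 0.16
R3 (z=27.0): heavy=0.81, some=0.31; AND[min(a, b)] → w = 0.31
R4 (z=18.0): short=0.26 → w = 0.26
Weighted average = (0.81·11.0 + 0.16·6.0 + 0.31·27.0 + 0.26·18.0) / (0.81 + 0.16 + 0.31 + 0.26)
  = 22.9200 / 1.5400 = 14.88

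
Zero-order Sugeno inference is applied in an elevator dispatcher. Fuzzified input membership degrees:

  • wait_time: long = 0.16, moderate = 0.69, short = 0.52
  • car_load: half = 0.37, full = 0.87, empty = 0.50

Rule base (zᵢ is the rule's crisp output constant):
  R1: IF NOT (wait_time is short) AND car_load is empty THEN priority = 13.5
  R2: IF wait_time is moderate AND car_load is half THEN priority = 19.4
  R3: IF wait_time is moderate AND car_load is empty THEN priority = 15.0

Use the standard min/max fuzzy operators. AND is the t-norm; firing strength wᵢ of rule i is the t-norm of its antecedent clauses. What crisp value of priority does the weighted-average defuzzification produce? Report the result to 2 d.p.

15.67

R1 (z=13.5): ¬short=1−0.52=0.48, empty=0.50; AND[min(a, b)] → w = 0.48
R2 (z=19.4): moderate=0.69, half=0.37; AND[min(a, b)] → w = 0.37
R3 (z=15.0): moderate=0.69, empty=0.50; AND[min(a, b)] → w = 0.50
Weighted average = (0.48·13.5 + 0.37·19.4 + 0.50·15.0) / (0.48 + 0.37 + 0.50)
  = 21.1580 / 1.3500 = 15.67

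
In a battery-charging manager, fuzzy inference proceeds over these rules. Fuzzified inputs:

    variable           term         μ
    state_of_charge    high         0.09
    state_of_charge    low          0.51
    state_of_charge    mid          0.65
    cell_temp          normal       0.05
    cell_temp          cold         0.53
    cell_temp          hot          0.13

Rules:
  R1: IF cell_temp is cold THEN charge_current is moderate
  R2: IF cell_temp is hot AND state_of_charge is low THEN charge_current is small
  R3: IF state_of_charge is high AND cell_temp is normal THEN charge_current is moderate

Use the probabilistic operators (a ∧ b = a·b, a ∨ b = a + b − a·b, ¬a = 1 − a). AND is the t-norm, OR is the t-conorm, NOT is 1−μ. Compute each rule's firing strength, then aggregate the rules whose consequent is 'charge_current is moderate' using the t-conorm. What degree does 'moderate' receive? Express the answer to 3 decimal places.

R1: cold=0.53 → w = 0.5300
R2: hot=0.13, low=0.51; AND[a·b] → w = 0.0663
R3: high=0.09, normal=0.05; AND[a·b] → w = 0.0045
Rules with consequent 'moderate': {R1, R3} → strengths 0.5300, 0.0045
Aggregate via t-conorm [a + b − a·b]: 0.5321

0.532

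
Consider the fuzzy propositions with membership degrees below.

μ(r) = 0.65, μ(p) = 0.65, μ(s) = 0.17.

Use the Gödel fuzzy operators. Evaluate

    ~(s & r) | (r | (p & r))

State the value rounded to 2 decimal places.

s & r = min(a, b) on (0.17, 0.65) = 0.17
~(s & r) = 1 − 0.17 = 0.83
p & r = min(a, b) on (0.65, 0.65) = 0.65
r | (p & r) = max(a, b) on (0.65, 0.65) = 0.65
~(s & r) | (r | (p & r)) = max(a, b) on (0.83, 0.65) = 0.83

0.83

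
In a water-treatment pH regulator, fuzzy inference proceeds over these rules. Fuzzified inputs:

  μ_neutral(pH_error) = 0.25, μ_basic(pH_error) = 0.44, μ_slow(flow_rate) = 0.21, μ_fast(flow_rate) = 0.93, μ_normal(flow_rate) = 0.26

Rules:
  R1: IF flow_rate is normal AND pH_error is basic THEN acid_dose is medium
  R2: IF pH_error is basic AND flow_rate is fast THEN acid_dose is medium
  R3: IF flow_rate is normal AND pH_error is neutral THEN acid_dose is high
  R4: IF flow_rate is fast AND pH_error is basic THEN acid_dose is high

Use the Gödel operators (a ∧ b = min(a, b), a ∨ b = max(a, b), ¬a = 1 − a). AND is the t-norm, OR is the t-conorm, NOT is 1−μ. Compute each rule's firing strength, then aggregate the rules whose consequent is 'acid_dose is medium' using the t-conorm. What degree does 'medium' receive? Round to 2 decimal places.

R1: normal=0.26, basic=0.44; AND[min(a, b)] → w = 0.26
R2: basic=0.44, fast=0.93; AND[min(a, b)] → w = 0.44
R3: normal=0.26, neutral=0.25; AND[min(a, b)] → w = 0.25
R4: fast=0.93, basic=0.44; AND[min(a, b)] → w = 0.44
Rules with consequent 'medium': {R1, R2} → strengths 0.26, 0.44
Aggregate via t-conorm [max(a, b)]: 0.44

0.44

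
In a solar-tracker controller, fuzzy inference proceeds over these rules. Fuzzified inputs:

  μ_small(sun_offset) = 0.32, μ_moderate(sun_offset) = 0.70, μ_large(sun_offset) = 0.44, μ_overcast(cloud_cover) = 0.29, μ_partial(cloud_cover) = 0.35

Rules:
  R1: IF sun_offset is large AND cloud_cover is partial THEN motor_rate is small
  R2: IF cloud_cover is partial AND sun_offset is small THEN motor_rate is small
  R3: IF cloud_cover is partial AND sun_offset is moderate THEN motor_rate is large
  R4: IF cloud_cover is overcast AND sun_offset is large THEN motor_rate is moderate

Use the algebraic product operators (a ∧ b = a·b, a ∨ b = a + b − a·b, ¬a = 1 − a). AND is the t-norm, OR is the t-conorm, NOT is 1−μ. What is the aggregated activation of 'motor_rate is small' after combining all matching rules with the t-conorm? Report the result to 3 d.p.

R1: large=0.44, partial=0.35; AND[a·b] → w = 0.1540
R2: partial=0.35, small=0.32; AND[a·b] → w = 0.1120
R3: partial=0.35, moderate=0.70; AND[a·b] → w = 0.2450
R4: overcast=0.29, large=0.44; AND[a·b] → w = 0.1276
Rules with consequent 'small': {R1, R2} → strengths 0.1540, 0.1120
Aggregate via t-conorm [a + b − a·b]: 0.2488

0.249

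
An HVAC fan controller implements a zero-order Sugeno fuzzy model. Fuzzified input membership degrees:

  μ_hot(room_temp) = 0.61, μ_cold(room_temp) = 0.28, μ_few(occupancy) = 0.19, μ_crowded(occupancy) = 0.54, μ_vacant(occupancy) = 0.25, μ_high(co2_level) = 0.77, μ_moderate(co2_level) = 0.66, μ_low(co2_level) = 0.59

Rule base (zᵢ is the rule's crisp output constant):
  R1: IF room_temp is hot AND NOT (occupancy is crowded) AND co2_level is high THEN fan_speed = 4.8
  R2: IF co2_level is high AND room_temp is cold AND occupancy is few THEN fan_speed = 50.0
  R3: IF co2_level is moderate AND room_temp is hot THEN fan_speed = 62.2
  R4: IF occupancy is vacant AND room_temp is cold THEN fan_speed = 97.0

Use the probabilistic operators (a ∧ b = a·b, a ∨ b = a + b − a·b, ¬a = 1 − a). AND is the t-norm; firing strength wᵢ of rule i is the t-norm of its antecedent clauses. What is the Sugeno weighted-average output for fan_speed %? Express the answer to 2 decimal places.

R1 (z=4.8): hot=0.61, ¬crowded=1−0.54=0.46, high=0.77; AND[a·b] → w = 0.2161
R2 (z=50.0): high=0.77, cold=0.28, few=0.19; AND[a·b] → w = 0.0410
R3 (z=62.2): moderate=0.66, hot=0.61; AND[a·b] → w = 0.4026
R4 (z=97.0): vacant=0.25, cold=0.28; AND[a·b] → w = 0.0700
Weighted average = (0.2161·4.8 + 0.0410·50.0 + 0.4026·62.2 + 0.0700·97.0) / (0.2161 + 0.0410 + 0.4026 + 0.0700)
  = 34.9170 / 0.7296 = 47.86

47.86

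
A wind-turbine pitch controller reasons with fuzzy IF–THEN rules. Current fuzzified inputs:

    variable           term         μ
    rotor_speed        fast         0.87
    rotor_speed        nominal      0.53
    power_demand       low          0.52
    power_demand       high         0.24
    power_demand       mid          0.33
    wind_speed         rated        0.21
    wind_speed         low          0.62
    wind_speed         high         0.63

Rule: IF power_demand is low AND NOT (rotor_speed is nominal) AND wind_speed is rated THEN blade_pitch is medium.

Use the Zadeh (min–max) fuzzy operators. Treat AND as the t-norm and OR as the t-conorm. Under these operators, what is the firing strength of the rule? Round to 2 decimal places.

firing strength: low=0.52, ¬nominal=1−0.53=0.47, rated=0.21; AND[min(a, b)] → w = 0.21

0.21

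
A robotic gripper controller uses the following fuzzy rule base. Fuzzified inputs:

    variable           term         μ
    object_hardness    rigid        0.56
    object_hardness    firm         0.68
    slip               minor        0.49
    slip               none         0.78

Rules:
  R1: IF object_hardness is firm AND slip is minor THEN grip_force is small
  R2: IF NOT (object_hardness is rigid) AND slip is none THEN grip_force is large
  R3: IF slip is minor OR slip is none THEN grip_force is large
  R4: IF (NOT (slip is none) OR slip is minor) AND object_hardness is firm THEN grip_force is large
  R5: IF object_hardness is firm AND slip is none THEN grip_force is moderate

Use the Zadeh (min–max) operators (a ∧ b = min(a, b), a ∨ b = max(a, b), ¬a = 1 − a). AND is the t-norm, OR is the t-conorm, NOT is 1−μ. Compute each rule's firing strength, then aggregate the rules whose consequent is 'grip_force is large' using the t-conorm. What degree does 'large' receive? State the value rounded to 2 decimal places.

R1: firm=0.68, minor=0.49; AND[min(a, b)] → w = 0.49
R2: ¬rigid=1−0.56=0.44, none=0.78; AND[min(a, b)] → w = 0.44
R3: minor=0.49, none=0.78; OR[max(a, b)] → w = 0.78
R4: (¬none=1−0.78=0.22 OR minor=0.49) = 0.49; AND[min(a, b)] with firm=0.68 → w = 0.49
R5: firm=0.68, none=0.78; AND[min(a, b)] → w = 0.68
Rules with consequent 'large': {R2, R3, R4} → strengths 0.44, 0.78, 0.49
Aggregate via t-conorm [max(a, b)]: 0.78

0.78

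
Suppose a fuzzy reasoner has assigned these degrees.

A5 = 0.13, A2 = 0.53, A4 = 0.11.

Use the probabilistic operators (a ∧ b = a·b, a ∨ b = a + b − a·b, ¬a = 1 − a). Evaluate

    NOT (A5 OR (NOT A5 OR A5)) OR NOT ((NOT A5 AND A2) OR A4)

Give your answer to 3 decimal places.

NOT A5 = 1 − 0.1300 = 0.8700
NOT A5 OR A5 = a + b − a·b on (0.8700, 0.1300) = 0.8869
A5 OR (NOT A5 OR A5) = a + b − a·b on (0.1300, 0.8869) = 0.9016
NOT (A5 OR (NOT A5 OR A5)) = 1 − 0.9016 = 0.0984
NOT A5 = 1 − 0.1300 = 0.8700
NOT A5 AND A2 = a·b on (0.8700, 0.5300) = 0.4611
(NOT A5 AND A2) OR A4 = a + b − a·b on (0.4611, 0.1100) = 0.5204
NOT ((NOT A5 AND A2) OR A4) = 1 − 0.5204 = 0.4796
NOT (A5 OR (NOT A5 OR A5)) OR NOT ((NOT A5 AND A2) OR A4) = a + b − a·b on (0.0984, 0.4796) = 0.5308

0.531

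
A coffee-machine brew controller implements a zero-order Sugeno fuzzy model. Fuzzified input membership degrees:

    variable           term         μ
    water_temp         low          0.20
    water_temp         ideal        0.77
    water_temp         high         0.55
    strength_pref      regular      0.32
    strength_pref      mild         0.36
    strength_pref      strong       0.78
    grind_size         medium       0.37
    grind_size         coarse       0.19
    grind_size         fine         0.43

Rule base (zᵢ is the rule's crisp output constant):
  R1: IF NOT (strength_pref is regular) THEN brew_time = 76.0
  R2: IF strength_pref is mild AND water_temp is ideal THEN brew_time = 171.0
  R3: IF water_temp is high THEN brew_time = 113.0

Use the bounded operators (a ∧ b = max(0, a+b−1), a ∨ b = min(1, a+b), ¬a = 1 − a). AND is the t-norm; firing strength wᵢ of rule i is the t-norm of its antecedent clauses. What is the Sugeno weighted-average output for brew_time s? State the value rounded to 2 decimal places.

R1 (z=76.0): ¬regular=1−0.32=0.68 → w = 0.68
R2 (z=171.0): mild=0.36, ideal=0.77; AND[max(0, a+b−1)] → w = 0.13
R3 (z=113.0): high=0.55 → w = 0.55
Weighted average = (0.68·76.0 + 0.13·171.0 + 0.55·113.0) / (0.68 + 0.13 + 0.55)
  = 136.0600 / 1.3600 = 100.04

100.04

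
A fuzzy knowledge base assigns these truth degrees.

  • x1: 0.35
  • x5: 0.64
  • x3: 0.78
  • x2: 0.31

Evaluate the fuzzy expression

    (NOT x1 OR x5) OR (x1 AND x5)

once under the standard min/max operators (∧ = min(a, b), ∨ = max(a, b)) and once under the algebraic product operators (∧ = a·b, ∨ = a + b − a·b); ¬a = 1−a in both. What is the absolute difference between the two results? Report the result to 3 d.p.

Under standard min/max:
  NOT x1 = 1 − 0.35 = 0.65
  NOT x1 OR x5 = max(a, b) on (0.65, 0.64) = 0.65
  x1 AND x5 = min(a, b) on (0.35, 0.64) = 0.35
  (NOT x1 OR x5) OR (x1 AND x5) = max(a, b) on (0.65, 0.35) = 0.65
  → value = 0.6500
Under algebraic product:
  NOT x1 = 1 − 0.3500 = 0.6500
  NOT x1 OR x5 = a + b − a·b on (0.6500, 0.6400) = 0.8740
  x1 AND x5 = a·b on (0.3500, 0.6400) = 0.2240
  (NOT x1 OR x5) OR (x1 AND x5) = a + b − a·b on (0.8740, 0.2240) = 0.9022
  → value = 0.9022
|0.6500 − 0.9022| = 0.252

0.252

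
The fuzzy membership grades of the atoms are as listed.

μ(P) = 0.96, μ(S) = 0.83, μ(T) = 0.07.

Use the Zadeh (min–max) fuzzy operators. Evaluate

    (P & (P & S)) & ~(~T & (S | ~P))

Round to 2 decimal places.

P & S = min(a, b) on (0.96, 0.83) = 0.83
P & (P & S) = min(a, b) on (0.96, 0.83) = 0.83
~T = 1 − 0.07 = 0.93
~P = 1 − 0.96 = 0.04
S | ~P = max(a, b) on (0.83, 0.04) = 0.83
~T & (S | ~P) = min(a, b) on (0.93, 0.83) = 0.83
~(~T & (S | ~P)) = 1 − 0.83 = 0.17
(P & (P & S)) & ~(~T & (S | ~P)) = min(a, b) on (0.83, 0.17) = 0.17

0.17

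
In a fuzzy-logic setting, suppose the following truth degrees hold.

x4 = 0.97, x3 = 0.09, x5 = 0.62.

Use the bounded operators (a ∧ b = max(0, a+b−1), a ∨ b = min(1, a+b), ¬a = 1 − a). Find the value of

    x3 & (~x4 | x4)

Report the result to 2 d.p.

0.09

~x4 = 1 − 0.97 = 0.03
~x4 | x4 = min(1, a+b) on (0.03, 0.97) = 1.00
x3 & (~x4 | x4) = max(0, a+b−1) on (0.09, 1.00) = 0.09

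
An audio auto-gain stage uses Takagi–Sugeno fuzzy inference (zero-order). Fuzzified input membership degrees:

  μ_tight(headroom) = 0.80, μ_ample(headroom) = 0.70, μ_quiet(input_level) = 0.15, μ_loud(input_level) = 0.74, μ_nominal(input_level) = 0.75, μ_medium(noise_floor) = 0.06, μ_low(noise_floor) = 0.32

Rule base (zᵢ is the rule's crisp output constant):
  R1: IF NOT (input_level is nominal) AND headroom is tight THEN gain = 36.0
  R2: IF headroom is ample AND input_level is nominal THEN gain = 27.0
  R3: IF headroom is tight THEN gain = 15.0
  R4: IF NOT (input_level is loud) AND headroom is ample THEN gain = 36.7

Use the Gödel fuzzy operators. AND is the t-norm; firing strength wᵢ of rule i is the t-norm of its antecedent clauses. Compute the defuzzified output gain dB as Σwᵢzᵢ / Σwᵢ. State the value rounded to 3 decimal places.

R1 (z=36.0): ¬nominal=1−0.75=0.25, tight=0.80; AND[min(a, b)] → w = 0.25
R2 (z=27.0): ample=0.70, nominal=0.75; AND[min(a, b)] → w = 0.70
R3 (z=15.0): tight=0.80 → w = 0.80
R4 (z=36.7): ¬loud=1−0.74=0.26, ample=0.70; AND[min(a, b)] → w = 0.26
Weighted average = (0.25·36.0 + 0.70·27.0 + 0.80·15.0 + 0.26·36.7) / (0.25 + 0.70 + 0.80 + 0.26)
  = 49.4420 / 2.0100 = 24.598

24.598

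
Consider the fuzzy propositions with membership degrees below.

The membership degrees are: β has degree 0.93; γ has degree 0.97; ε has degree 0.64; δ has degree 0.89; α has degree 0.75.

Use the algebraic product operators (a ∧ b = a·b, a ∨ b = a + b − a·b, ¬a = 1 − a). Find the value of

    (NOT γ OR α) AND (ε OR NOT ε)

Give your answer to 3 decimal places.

0.583

NOT γ = 1 − 0.9700 = 0.0300
NOT γ OR α = a + b − a·b on (0.0300, 0.7500) = 0.7575
NOT ε = 1 − 0.6400 = 0.3600
ε OR NOT ε = a + b − a·b on (0.6400, 0.3600) = 0.7696
(NOT γ OR α) AND (ε OR NOT ε) = a·b on (0.7575, 0.7696) = 0.5830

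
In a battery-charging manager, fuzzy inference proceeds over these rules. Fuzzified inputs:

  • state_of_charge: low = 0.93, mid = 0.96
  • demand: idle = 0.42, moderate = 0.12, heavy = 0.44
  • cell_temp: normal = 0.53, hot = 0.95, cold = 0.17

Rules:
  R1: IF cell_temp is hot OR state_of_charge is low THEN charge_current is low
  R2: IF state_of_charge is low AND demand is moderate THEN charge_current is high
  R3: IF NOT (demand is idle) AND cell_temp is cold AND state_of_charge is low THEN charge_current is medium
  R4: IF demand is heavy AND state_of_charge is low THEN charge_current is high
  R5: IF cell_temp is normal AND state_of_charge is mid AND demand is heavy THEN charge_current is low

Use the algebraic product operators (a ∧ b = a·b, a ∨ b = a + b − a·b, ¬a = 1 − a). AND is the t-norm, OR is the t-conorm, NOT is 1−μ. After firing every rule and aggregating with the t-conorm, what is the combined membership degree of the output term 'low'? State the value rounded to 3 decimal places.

R1: hot=0.95, low=0.93; OR[a + b − a·b] → w = 0.9965
R2: low=0.93, moderate=0.12; AND[a·b] → w = 0.1116
R3: ¬idle=1−0.42=0.58, cold=0.17, low=0.93; AND[a·b] → w = 0.0917
R4: heavy=0.44, low=0.93; AND[a·b] → w = 0.4092
R5: normal=0.53, mid=0.96, heavy=0.44; AND[a·b] → w = 0.2239
Rules with consequent 'low': {R1, R5} → strengths 0.9965, 0.2239
Aggregate via t-conorm [a + b − a·b]: 0.9973

0.997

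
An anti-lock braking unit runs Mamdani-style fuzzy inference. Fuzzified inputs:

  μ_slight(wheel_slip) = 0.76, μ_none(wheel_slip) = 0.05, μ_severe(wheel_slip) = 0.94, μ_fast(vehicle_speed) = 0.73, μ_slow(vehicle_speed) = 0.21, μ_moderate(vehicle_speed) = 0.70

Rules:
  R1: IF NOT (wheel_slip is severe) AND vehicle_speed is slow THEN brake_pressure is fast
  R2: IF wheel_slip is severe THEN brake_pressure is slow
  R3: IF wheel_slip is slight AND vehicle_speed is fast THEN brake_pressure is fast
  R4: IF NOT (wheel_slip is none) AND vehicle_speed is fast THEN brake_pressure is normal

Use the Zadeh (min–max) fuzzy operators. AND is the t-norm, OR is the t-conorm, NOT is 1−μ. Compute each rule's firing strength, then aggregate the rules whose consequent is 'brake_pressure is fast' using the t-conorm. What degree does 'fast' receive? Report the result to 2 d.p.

R1: ¬severe=1−0.94=0.06, slow=0.21; AND[min(a, b)] → w = 0.06
R2: severe=0.94 → w = 0.94
R3: slight=0.76, fast=0.73; AND[min(a, b)] → w = 0.73
R4: ¬none=1−0.05=0.95, fast=0.73; AND[min(a, b)] → w = 0.73
Rules with consequent 'fast': {R1, R3} → strengths 0.06, 0.73
Aggregate via t-conorm [max(a, b)]: 0.73

0.73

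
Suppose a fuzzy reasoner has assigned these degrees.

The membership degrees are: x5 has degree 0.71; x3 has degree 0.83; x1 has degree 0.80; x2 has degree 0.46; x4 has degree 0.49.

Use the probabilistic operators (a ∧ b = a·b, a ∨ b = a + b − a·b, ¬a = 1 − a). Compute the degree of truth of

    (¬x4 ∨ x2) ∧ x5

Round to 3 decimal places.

¬x4 = 1 − 0.4900 = 0.5100
¬x4 ∨ x2 = a + b − a·b on (0.5100, 0.4600) = 0.7354
(¬x4 ∨ x2) ∧ x5 = a·b on (0.7354, 0.7100) = 0.5221

0.522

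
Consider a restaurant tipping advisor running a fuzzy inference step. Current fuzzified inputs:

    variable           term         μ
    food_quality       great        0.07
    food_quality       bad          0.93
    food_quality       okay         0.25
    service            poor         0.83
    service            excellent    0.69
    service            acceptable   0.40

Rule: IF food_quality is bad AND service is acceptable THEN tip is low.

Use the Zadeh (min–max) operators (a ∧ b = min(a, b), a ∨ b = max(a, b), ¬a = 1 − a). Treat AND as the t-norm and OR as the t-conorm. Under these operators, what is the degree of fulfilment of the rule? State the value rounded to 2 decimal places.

firing strength: bad=0.93, acceptable=0.40; AND[min(a, b)] → w = 0.40

0.40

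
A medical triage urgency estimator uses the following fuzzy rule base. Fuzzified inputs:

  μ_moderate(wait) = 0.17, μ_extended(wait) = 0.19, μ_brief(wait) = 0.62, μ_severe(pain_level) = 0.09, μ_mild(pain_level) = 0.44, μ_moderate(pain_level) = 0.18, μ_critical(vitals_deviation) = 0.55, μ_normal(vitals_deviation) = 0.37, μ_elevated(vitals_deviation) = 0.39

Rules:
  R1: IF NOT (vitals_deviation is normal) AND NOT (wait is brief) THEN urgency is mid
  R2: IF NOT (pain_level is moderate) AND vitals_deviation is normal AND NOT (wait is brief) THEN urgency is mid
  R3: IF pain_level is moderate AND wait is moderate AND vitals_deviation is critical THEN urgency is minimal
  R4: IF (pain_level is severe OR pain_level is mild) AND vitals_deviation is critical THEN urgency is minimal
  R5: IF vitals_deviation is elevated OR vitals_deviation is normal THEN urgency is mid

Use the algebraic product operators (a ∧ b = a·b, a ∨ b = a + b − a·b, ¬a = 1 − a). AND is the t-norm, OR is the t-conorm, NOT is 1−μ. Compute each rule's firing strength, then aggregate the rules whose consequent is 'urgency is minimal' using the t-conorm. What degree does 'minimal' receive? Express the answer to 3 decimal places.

R1: ¬normal=1−0.37=0.63, ¬brief=1−0.62=0.38; AND[a·b] → w = 0.2394
R2: ¬moderate=1−0.18=0.82, normal=0.37, ¬brief=1−0.62=0.38; AND[a·b] → w = 0.1153
R3: moderate=0.18, moderate=0.17, critical=0.55; AND[a·b] → w = 0.0168
R4: (severe=0.09 OR mild=0.44) = 0.4904; AND[a·b] with critical=0.55 → w = 0.2697
R5: elevated=0.39, normal=0.37; OR[a + b − a·b] → w = 0.6157
Rules with consequent 'minimal': {R3, R4} → strengths 0.0168, 0.2697
Aggregate via t-conorm [a + b − a·b]: 0.2820

0.282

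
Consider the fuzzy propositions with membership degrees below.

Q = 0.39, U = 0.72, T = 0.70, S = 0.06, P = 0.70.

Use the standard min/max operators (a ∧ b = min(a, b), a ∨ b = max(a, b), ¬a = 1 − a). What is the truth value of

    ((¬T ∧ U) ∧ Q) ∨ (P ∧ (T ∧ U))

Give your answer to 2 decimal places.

¬T = 1 − 0.70 = 0.30
¬T ∧ U = min(a, b) on (0.30, 0.72) = 0.30
(¬T ∧ U) ∧ Q = min(a, b) on (0.30, 0.39) = 0.30
T ∧ U = min(a, b) on (0.70, 0.72) = 0.70
P ∧ (T ∧ U) = min(a, b) on (0.70, 0.70) = 0.70
((¬T ∧ U) ∧ Q) ∨ (P ∧ (T ∧ U)) = max(a, b) on (0.30, 0.70) = 0.70

0.70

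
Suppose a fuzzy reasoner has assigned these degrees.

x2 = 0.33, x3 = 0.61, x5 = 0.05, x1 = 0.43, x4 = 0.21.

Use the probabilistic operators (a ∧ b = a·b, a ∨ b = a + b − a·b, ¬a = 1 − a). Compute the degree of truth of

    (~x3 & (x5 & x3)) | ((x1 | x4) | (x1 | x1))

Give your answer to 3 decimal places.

0.855

~x3 = 1 − 0.6100 = 0.3900
x5 & x3 = a·b on (0.0500, 0.6100) = 0.0305
~x3 & (x5 & x3) = a·b on (0.3900, 0.0305) = 0.0119
x1 | x4 = a + b − a·b on (0.4300, 0.2100) = 0.5497
x1 | x1 = a + b − a·b on (0.4300, 0.4300) = 0.6751
(x1 | x4) | (x1 | x1) = a + b − a·b on (0.5497, 0.6751) = 0.8537
(~x3 & (x5 & x3)) | ((x1 | x4) | (x1 | x1)) = a + b − a·b on (0.0119, 0.8537) = 0.8554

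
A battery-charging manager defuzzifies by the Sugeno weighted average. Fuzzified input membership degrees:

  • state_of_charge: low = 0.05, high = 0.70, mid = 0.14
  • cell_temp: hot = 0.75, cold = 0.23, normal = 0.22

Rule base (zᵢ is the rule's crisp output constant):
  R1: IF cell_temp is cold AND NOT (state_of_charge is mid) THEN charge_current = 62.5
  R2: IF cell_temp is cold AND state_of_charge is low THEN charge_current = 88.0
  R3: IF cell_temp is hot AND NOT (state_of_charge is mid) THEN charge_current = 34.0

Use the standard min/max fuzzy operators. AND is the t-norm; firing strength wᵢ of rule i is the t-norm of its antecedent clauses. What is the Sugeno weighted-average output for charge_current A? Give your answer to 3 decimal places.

42.985

R1 (z=62.5): cold=0.23, ¬mid=1−0.14=0.86; AND[min(a, b)] → w = 0.23
R2 (z=88.0): cold=0.23, low=0.05; AND[min(a, b)] → w = 0.05
R3 (z=34.0): hot=0.75, ¬mid=1−0.14=0.86; AND[min(a, b)] → w = 0.75
Weighted average = (0.23·62.5 + 0.05·88.0 + 0.75·34.0) / (0.23 + 0.05 + 0.75)
  = 44.2750 / 1.0300 = 42.985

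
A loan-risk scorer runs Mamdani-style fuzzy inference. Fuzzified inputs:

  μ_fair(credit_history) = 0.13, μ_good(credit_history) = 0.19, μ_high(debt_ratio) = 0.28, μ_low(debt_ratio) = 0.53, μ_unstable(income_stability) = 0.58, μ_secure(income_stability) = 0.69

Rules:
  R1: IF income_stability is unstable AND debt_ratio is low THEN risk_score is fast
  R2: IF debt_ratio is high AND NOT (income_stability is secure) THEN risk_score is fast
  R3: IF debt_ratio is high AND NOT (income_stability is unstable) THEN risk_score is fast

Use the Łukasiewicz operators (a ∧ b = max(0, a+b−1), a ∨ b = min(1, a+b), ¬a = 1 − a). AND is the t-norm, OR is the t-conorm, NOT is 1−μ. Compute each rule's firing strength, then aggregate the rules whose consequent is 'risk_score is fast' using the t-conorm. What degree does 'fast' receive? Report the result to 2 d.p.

R1: unstable=0.58, low=0.53; AND[max(0, a+b−1)] → w = 0.11
R2: high=0.28, ¬secure=1−0.69=0.31; AND[max(0, a+b−1)] → w = 0.00
R3: high=0.28, ¬unstable=1−0.58=0.42; AND[max(0, a+b−1)] → w = 0.00
Rules with consequent 'fast': {R1, R2, R3} → strengths 0.11, 0.00, 0.00
Aggregate via t-conorm [min(1, a+b)]: 0.11

0.11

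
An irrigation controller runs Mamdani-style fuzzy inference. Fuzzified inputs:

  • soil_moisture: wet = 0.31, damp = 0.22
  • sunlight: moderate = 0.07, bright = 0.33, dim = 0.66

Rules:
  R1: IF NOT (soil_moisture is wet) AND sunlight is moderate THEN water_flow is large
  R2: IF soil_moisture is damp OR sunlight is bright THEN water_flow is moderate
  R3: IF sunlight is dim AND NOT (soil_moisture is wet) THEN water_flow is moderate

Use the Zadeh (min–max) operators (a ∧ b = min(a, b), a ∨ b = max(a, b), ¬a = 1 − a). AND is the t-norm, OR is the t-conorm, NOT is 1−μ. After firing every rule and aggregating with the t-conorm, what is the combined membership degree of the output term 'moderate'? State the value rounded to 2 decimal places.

0.66

R1: ¬wet=1−0.31=0.69, moderate=0.07; AND[min(a, b)] → w = 0.07
R2: damp=0.22, bright=0.33; OR[max(a, b)] → w = 0.33
R3: dim=0.66, ¬wet=1−0.31=0.69; AND[min(a, b)] → w = 0.66
Rules with consequent 'moderate': {R2, R3} → strengths 0.33, 0.66
Aggregate via t-conorm [max(a, b)]: 0.66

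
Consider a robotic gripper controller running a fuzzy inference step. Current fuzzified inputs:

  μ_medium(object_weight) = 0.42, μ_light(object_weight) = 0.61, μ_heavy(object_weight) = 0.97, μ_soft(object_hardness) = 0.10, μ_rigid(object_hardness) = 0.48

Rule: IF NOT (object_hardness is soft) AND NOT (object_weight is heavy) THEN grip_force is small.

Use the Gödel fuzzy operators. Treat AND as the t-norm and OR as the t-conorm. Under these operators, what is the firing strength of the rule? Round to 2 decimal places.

firing strength: ¬soft=1−0.10=0.90, ¬heavy=1−0.97=0.03; AND[min(a, b)] → w = 0.03

0.03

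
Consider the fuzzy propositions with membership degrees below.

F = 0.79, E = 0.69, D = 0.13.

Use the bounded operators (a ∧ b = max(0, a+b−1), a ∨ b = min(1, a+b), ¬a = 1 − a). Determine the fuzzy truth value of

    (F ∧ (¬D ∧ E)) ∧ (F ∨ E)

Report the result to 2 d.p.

¬D = 1 − 0.13 = 0.87
¬D ∧ E = max(0, a+b−1) on (0.87, 0.69) = 0.56
F ∧ (¬D ∧ E) = max(0, a+b−1) on (0.79, 0.56) = 0.35
F ∨ E = min(1, a+b) on (0.79, 0.69) = 1.00
(F ∧ (¬D ∧ E)) ∧ (F ∨ E) = max(0, a+b−1) on (0.35, 1.00) = 0.35

0.35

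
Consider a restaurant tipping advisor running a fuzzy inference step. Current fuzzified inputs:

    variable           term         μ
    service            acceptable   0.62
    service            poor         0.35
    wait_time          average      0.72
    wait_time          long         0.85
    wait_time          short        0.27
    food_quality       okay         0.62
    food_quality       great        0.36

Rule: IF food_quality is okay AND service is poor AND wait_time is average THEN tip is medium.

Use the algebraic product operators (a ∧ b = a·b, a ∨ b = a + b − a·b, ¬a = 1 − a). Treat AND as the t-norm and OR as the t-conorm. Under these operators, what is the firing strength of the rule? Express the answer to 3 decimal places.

0.156

firing strength: okay=0.62, poor=0.35, average=0.72; AND[a·b] → w = 0.1562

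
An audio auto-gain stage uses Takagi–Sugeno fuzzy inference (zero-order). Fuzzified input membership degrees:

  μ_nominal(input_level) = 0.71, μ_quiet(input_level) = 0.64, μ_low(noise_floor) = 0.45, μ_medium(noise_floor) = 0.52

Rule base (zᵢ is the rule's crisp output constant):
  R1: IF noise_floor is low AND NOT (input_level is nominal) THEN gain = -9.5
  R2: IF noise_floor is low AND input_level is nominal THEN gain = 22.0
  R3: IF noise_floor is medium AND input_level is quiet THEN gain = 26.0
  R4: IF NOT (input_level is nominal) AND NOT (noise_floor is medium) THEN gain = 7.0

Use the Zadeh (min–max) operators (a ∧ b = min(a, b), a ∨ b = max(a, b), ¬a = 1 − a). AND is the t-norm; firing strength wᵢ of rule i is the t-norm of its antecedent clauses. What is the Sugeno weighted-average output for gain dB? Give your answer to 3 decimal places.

14.642

R1 (z=-9.5): low=0.45, ¬nominal=1−0.71=0.29; AND[min(a, b)] → w = 0.29
R2 (z=22.0): low=0.45, nominal=0.71; AND[min(a, b)] → w = 0.45
R3 (z=26.0): medium=0.52, quiet=0.64; AND[min(a, b)] → w = 0.52
R4 (z=7.0): ¬nominal=1−0.71=0.29, ¬medium=1−0.52=0.48; AND[min(a, b)] → w = 0.29
Weighted average = (0.29·-9.5 + 0.45·22.0 + 0.52·26.0 + 0.29·7.0) / (0.29 + 0.45 + 0.52 + 0.29)
  = 22.6950 / 1.5500 = 14.642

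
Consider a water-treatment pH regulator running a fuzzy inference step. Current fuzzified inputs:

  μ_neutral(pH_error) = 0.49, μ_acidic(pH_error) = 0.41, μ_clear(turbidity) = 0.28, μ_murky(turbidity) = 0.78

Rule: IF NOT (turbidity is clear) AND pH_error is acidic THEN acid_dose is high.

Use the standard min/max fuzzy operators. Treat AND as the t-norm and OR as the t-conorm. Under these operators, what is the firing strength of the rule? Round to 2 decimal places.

firing strength: ¬clear=1−0.28=0.72, acidic=0.41; AND[min(a, b)] → w = 0.41

0.41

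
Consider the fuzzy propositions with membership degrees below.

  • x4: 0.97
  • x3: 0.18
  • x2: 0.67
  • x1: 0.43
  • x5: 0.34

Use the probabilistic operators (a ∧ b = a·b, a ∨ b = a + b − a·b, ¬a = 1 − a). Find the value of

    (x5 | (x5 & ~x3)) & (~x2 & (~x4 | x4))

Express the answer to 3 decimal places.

0.168

~x3 = 1 − 0.1800 = 0.8200
x5 & ~x3 = a·b on (0.3400, 0.8200) = 0.2788
x5 | (x5 & ~x3) = a + b − a·b on (0.3400, 0.2788) = 0.5240
~x2 = 1 − 0.6700 = 0.3300
~x4 = 1 − 0.9700 = 0.0300
~x4 | x4 = a + b − a·b on (0.0300, 0.9700) = 0.9709
~x2 & (~x4 | x4) = a·b on (0.3300, 0.9709) = 0.3204
(x5 | (x5 & ~x3)) & (~x2 & (~x4 | x4)) = a·b on (0.5240, 0.3204) = 0.1679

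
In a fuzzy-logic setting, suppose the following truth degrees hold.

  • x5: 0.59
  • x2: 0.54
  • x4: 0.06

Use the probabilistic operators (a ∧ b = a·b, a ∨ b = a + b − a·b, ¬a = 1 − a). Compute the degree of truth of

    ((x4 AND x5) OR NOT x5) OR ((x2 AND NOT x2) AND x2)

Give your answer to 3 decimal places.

0.507

x4 AND x5 = a·b on (0.0600, 0.5900) = 0.0354
NOT x5 = 1 − 0.5900 = 0.4100
(x4 AND x5) OR NOT x5 = a + b − a·b on (0.0354, 0.4100) = 0.4309
NOT x2 = 1 − 0.5400 = 0.4600
x2 AND NOT x2 = a·b on (0.5400, 0.4600) = 0.2484
(x2 AND NOT x2) AND x2 = a·b on (0.2484, 0.5400) = 0.1341
((x4 AND x5) OR NOT x5) OR ((x2 AND NOT x2) AND x2) = a + b − a·b on (0.4309, 0.1341) = 0.5072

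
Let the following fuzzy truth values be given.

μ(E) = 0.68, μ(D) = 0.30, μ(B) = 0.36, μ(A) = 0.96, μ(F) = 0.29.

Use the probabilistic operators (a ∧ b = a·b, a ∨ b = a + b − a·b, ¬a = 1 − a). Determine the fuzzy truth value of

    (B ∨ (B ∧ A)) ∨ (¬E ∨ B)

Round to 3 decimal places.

B ∧ A = a·b on (0.3600, 0.9600) = 0.3456
B ∨ (B ∧ A) = a + b − a·b on (0.3600, 0.3456) = 0.5812
¬E = 1 − 0.6800 = 0.3200
¬E ∨ B = a + b − a·b on (0.3200, 0.3600) = 0.5648
(B ∨ (B ∧ A)) ∨ (¬E ∨ B) = a + b − a·b on (0.5812, 0.5648) = 0.8177

0.818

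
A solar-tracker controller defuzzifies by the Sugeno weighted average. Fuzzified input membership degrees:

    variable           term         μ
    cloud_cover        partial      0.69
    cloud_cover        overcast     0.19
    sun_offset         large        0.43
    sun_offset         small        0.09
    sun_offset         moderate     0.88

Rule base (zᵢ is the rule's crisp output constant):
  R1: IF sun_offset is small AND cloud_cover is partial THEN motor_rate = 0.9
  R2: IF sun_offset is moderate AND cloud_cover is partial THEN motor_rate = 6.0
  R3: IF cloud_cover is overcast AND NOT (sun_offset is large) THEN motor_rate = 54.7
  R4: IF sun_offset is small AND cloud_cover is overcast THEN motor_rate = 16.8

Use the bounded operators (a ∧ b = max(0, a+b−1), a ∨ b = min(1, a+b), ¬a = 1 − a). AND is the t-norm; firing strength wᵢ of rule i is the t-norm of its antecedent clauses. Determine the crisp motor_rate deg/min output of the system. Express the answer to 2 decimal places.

R1 (z=0.9): small=0.09, partial=0.69; AND[max(0, a+b−1)] → w = 0.00
R2 (z=6.0): moderate=0.88, partial=0.69; AND[max(0, a+b−1)] → w = 0.57
R3 (z=54.7): overcast=0.19, ¬large=1−0.43=0.57; AND[max(0, a+b−1)] → w = 0.00
R4 (z=16.8): small=0.09, overcast=0.19; AND[max(0, a+b−1)] → w = 0.00
Weighted average = (0.00·0.9 + 0.57·6.0 + 0.00·54.7 + 0.00·16.8) / (0.00 + 0.57 + 0.00 + 0.00)
  = 3.4200 / 0.5700 = 6.00

6.00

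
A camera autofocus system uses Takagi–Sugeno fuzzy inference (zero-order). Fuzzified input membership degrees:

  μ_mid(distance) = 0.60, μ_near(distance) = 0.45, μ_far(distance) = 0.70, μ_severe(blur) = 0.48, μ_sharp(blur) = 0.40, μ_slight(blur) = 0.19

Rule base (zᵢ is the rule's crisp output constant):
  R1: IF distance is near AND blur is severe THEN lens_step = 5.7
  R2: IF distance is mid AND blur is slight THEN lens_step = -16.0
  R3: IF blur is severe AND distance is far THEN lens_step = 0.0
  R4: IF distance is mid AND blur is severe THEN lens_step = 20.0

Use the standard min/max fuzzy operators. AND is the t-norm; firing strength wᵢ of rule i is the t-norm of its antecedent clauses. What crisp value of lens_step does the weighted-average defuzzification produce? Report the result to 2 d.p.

5.70

R1 (z=5.7): near=0.45, severe=0.48; AND[min(a, b)] → w = 0.45
R2 (z=-16.0): mid=0.60, slight=0.19; AND[min(a, b)] → w = 0.19
R3 (z=0.0): severe=0.48, far=0.70; AND[min(a, b)] → w = 0.48
R4 (z=20.0): mid=0.60, severe=0.48; AND[min(a, b)] → w = 0.48
Weighted average = (0.45·5.7 + 0.19·-16.0 + 0.48·0.0 + 0.48·20.0) / (0.45 + 0.19 + 0.48 + 0.48)
  = 9.1250 / 1.6000 = 5.70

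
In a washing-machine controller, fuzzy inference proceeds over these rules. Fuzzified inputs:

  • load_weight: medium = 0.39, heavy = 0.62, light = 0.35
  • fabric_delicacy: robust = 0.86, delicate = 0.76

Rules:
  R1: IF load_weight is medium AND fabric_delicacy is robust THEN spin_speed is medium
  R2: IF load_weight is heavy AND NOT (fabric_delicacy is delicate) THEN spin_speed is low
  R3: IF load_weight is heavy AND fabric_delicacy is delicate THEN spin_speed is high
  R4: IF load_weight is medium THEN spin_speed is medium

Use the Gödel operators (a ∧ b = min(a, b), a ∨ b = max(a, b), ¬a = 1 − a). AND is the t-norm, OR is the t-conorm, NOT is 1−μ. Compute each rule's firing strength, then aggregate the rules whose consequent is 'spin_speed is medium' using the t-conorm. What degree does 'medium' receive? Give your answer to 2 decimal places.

R1: medium=0.39, robust=0.86; AND[min(a, b)] → w = 0.39
R2: heavy=0.62, ¬delicate=1−0.76=0.24; AND[min(a, b)] → w = 0.24
R3: heavy=0.62, delicate=0.76; AND[min(a, b)] → w = 0.62
R4: medium=0.39 → w = 0.39
Rules with consequent 'medium': {R1, R4} → strengths 0.39, 0.39
Aggregate via t-conorm [max(a, b)]: 0.39

0.39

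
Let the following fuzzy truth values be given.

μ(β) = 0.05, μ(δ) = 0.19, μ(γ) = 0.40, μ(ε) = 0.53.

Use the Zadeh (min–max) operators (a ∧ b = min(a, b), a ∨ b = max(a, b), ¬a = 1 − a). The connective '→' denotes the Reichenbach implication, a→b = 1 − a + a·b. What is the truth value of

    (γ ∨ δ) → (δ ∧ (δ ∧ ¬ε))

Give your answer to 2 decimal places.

0.68

γ ∨ δ = max(a, b) on (0.40, 0.19) = 0.40
¬ε = 1 − 0.53 = 0.47
δ ∧ ¬ε = min(a, b) on (0.19, 0.47) = 0.19
δ ∧ (δ ∧ ¬ε) = min(a, b) on (0.19, 0.19) = 0.19
(γ ∨ δ) → (δ ∧ (δ ∧ ¬ε))  [Reichenbach: 1 − a + a·b] with a=0.40, b=0.19 → 0.68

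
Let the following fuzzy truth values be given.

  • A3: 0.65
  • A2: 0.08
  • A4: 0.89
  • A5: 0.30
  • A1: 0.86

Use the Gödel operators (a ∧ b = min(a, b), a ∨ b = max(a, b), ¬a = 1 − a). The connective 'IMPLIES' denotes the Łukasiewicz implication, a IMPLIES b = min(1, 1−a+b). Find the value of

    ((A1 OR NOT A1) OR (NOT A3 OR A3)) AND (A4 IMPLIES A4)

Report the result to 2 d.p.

0.86

NOT A1 = 1 − 0.86 = 0.14
A1 OR NOT A1 = max(a, b) on (0.86, 0.14) = 0.86
NOT A3 = 1 − 0.65 = 0.35
NOT A3 OR A3 = max(a, b) on (0.35, 0.65) = 0.65
(A1 OR NOT A1) OR (NOT A3 OR A3) = max(a, b) on (0.86, 0.65) = 0.86
A4 IMPLIES A4  [Łukasiewicz: min(1, 1−a+b)] with a=0.89, b=0.89 → 1.00
((A1 OR NOT A1) OR (NOT A3 OR A3)) AND (A4 IMPLIES A4) = min(a, b) on (0.86, 1.00) = 0.86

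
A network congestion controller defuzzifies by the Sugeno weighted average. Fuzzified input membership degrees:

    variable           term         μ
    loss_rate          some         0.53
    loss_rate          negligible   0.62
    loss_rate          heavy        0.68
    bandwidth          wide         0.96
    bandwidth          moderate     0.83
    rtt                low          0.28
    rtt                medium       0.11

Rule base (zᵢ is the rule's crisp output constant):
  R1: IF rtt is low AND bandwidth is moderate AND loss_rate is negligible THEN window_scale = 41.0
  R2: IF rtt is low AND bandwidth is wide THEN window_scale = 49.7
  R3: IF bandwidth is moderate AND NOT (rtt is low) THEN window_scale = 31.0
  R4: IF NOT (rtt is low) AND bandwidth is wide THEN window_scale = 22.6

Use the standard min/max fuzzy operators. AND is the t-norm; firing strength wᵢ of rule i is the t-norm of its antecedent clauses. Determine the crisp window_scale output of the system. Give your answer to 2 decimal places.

31.99

R1 (z=41.0): low=0.28, moderate=0.83, negligible=0.62; AND[min(a, b)] → w = 0.28
R2 (z=49.7): low=0.28, wide=0.96; AND[min(a, b)] → w = 0.28
R3 (z=31.0): moderate=0.83, ¬low=1−0.28=0.72; AND[min(a, b)] → w = 0.72
R4 (z=22.6): ¬low=1−0.28=0.72, wide=0.96; AND[min(a, b)] → w = 0.72
Weighted average = (0.28·41.0 + 0.28·49.7 + 0.72·31.0 + 0.72·22.6) / (0.28 + 0.28 + 0.72 + 0.72)
  = 63.9880 / 2.0000 = 31.99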